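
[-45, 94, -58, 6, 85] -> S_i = Random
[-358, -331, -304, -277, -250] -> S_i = -358 + 27*i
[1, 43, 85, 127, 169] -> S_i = 1 + 42*i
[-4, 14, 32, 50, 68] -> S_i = -4 + 18*i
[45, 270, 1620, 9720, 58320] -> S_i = 45*6^i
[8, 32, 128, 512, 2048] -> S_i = 8*4^i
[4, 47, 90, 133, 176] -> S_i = 4 + 43*i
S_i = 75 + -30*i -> [75, 45, 15, -15, -45]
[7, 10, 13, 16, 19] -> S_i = 7 + 3*i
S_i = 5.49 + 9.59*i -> [5.49, 15.08, 24.67, 34.26, 43.85]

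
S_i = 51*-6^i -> [51, -306, 1836, -11016, 66096]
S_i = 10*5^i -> [10, 50, 250, 1250, 6250]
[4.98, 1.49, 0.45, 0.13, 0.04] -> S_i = 4.98*0.30^i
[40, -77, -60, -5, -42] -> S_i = Random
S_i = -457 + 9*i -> [-457, -448, -439, -430, -421]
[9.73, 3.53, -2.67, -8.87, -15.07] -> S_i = 9.73 + -6.20*i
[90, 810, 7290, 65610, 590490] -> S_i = 90*9^i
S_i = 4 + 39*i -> [4, 43, 82, 121, 160]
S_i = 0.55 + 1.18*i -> [0.55, 1.73, 2.91, 4.09, 5.27]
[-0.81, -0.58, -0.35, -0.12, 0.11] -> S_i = -0.81 + 0.23*i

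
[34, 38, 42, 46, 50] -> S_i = 34 + 4*i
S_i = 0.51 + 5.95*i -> [0.51, 6.46, 12.41, 18.36, 24.31]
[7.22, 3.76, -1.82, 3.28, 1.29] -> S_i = Random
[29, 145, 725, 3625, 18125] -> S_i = 29*5^i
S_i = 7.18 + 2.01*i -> [7.18, 9.19, 11.2, 13.21, 15.22]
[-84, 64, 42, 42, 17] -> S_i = Random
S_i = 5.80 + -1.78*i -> [5.8, 4.02, 2.24, 0.46, -1.32]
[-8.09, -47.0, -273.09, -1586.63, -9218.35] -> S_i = -8.09*5.81^i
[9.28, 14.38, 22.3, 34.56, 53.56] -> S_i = 9.28*1.55^i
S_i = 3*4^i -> [3, 12, 48, 192, 768]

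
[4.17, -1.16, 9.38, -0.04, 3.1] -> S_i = Random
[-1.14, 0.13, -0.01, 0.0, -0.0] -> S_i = -1.14*(-0.11)^i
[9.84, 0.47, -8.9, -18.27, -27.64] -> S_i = 9.84 + -9.37*i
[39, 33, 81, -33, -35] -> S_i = Random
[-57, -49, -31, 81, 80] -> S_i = Random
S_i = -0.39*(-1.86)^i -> [-0.39, 0.73, -1.35, 2.51, -4.67]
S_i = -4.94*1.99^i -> [-4.94, -9.83, -19.56, -38.93, -77.47]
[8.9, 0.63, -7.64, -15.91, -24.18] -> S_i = 8.90 + -8.27*i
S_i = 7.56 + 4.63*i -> [7.56, 12.19, 16.82, 21.45, 26.08]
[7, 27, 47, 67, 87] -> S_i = 7 + 20*i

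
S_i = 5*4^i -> [5, 20, 80, 320, 1280]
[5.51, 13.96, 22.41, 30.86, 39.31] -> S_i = 5.51 + 8.45*i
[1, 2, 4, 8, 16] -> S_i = 1*2^i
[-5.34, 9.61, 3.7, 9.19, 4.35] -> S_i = Random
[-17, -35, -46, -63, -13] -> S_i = Random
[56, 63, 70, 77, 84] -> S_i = 56 + 7*i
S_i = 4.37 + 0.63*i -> [4.37, 5.0, 5.63, 6.26, 6.89]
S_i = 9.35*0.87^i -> [9.35, 8.13, 7.08, 6.16, 5.36]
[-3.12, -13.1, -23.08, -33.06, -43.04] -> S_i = -3.12 + -9.98*i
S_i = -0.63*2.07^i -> [-0.63, -1.3, -2.7, -5.59, -11.57]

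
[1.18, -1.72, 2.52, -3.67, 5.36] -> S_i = 1.18*(-1.46)^i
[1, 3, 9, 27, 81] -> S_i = 1*3^i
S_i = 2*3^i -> [2, 6, 18, 54, 162]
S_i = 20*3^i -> [20, 60, 180, 540, 1620]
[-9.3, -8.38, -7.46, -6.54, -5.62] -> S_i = -9.30 + 0.92*i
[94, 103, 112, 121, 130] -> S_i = 94 + 9*i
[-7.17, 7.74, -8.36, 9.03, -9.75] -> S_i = -7.17*(-1.08)^i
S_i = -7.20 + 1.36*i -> [-7.2, -5.84, -4.48, -3.12, -1.76]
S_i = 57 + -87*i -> [57, -30, -117, -204, -291]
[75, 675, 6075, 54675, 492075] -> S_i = 75*9^i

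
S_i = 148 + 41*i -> [148, 189, 230, 271, 312]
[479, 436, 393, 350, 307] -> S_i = 479 + -43*i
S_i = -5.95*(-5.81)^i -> [-5.95, 34.57, -200.85, 1166.93, -6779.87]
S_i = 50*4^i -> [50, 200, 800, 3200, 12800]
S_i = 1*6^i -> [1, 6, 36, 216, 1296]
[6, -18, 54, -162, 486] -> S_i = 6*-3^i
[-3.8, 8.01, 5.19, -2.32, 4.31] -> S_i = Random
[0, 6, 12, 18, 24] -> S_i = 0 + 6*i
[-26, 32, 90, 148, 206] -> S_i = -26 + 58*i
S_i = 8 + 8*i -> [8, 16, 24, 32, 40]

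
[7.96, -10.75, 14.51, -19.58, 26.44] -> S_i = 7.96*(-1.35)^i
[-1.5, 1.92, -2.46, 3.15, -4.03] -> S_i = -1.50*(-1.28)^i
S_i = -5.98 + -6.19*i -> [-5.98, -12.17, -18.36, -24.55, -30.74]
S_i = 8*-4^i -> [8, -32, 128, -512, 2048]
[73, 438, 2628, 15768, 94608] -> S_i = 73*6^i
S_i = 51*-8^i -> [51, -408, 3264, -26112, 208896]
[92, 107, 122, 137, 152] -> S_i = 92 + 15*i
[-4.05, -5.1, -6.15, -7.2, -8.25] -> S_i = -4.05 + -1.05*i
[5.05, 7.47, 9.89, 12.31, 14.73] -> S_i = 5.05 + 2.42*i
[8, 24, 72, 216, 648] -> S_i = 8*3^i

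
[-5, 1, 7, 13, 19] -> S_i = -5 + 6*i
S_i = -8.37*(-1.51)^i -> [-8.37, 12.64, -19.08, 28.82, -43.51]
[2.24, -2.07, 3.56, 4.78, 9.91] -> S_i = Random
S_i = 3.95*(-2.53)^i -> [3.95, -9.99, 25.28, -63.97, 161.84]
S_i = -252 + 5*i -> [-252, -247, -242, -237, -232]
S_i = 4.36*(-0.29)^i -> [4.36, -1.26, 0.37, -0.11, 0.03]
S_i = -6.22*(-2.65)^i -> [-6.22, 16.48, -43.68, 115.75, -306.74]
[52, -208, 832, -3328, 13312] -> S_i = 52*-4^i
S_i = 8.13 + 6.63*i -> [8.13, 14.76, 21.39, 28.02, 34.65]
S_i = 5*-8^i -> [5, -40, 320, -2560, 20480]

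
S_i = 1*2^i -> [1, 2, 4, 8, 16]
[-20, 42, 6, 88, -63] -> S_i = Random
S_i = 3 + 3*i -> [3, 6, 9, 12, 15]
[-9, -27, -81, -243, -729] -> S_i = -9*3^i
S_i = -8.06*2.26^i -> [-8.06, -18.22, -41.17, -93.04, -210.27]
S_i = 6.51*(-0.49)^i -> [6.51, -3.19, 1.56, -0.77, 0.38]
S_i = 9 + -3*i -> [9, 6, 3, 0, -3]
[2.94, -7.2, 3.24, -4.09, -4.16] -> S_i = Random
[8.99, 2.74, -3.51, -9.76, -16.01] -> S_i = 8.99 + -6.25*i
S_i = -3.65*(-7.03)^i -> [-3.65, 25.66, -180.39, 1268.12, -8914.85]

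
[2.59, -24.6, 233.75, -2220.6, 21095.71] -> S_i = 2.59*(-9.50)^i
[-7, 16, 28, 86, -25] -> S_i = Random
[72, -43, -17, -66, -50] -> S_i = Random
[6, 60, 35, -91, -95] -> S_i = Random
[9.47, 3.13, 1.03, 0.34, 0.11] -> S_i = 9.47*0.33^i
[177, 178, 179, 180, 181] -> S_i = 177 + 1*i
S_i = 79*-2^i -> [79, -158, 316, -632, 1264]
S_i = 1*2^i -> [1, 2, 4, 8, 16]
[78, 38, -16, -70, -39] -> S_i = Random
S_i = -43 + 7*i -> [-43, -36, -29, -22, -15]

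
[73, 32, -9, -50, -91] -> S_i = 73 + -41*i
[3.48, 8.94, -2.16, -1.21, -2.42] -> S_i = Random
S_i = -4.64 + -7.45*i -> [-4.64, -12.09, -19.54, -26.99, -34.44]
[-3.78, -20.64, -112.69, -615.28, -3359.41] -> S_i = -3.78*5.46^i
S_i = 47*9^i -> [47, 423, 3807, 34263, 308367]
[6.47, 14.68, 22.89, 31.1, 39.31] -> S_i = 6.47 + 8.21*i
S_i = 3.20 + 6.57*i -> [3.2, 9.77, 16.34, 22.91, 29.48]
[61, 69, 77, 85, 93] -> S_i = 61 + 8*i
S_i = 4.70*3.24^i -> [4.7, 15.23, 49.34, 159.86, 517.94]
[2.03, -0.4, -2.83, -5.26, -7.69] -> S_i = 2.03 + -2.43*i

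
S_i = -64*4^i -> [-64, -256, -1024, -4096, -16384]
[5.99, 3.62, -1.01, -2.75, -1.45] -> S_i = Random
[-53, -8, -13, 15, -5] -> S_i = Random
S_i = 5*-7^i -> [5, -35, 245, -1715, 12005]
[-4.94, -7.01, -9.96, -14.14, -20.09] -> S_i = -4.94*1.42^i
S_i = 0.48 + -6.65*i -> [0.48, -6.17, -12.82, -19.47, -26.12]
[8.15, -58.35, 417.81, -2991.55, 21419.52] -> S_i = 8.15*(-7.16)^i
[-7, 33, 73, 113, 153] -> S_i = -7 + 40*i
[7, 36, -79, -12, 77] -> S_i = Random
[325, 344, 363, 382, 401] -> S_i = 325 + 19*i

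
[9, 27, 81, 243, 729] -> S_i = 9*3^i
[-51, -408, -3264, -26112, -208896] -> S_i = -51*8^i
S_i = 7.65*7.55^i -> [7.65, 57.76, 436.07, 3292.32, 24857.03]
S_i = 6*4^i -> [6, 24, 96, 384, 1536]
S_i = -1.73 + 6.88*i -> [-1.73, 5.15, 12.03, 18.91, 25.79]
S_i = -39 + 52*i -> [-39, 13, 65, 117, 169]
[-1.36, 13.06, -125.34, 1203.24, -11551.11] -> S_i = -1.36*(-9.60)^i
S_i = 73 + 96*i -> [73, 169, 265, 361, 457]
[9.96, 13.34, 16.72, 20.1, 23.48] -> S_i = 9.96 + 3.38*i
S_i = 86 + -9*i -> [86, 77, 68, 59, 50]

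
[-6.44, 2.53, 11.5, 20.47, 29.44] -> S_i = -6.44 + 8.97*i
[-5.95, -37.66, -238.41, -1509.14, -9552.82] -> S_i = -5.95*6.33^i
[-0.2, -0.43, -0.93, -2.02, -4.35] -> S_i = -0.20*2.16^i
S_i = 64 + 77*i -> [64, 141, 218, 295, 372]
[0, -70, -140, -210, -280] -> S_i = 0 + -70*i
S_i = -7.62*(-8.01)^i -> [-7.62, 61.04, -488.9, 3916.09, -31367.87]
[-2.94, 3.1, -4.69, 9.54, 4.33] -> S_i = Random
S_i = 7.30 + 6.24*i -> [7.3, 13.54, 19.78, 26.02, 32.26]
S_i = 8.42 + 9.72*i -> [8.42, 18.14, 27.86, 37.58, 47.3]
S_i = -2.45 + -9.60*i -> [-2.45, -12.05, -21.65, -31.25, -40.85]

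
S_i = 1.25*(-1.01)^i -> [1.25, -1.26, 1.28, -1.29, 1.3]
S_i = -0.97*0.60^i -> [-0.97, -0.58, -0.35, -0.21, -0.13]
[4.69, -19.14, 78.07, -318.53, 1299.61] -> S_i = 4.69*(-4.08)^i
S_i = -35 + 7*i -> [-35, -28, -21, -14, -7]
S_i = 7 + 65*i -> [7, 72, 137, 202, 267]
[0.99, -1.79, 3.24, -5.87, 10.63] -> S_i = 0.99*(-1.81)^i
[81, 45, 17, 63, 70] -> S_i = Random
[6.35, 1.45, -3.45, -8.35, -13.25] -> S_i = 6.35 + -4.90*i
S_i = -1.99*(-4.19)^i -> [-1.99, 8.34, -34.94, 146.38, -613.35]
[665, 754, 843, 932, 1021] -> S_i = 665 + 89*i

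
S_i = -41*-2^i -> [-41, 82, -164, 328, -656]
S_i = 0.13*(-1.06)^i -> [0.13, -0.14, 0.15, -0.15, 0.16]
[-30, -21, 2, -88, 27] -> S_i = Random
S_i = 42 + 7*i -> [42, 49, 56, 63, 70]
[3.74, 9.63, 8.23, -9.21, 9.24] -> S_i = Random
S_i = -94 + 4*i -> [-94, -90, -86, -82, -78]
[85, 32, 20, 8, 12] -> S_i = Random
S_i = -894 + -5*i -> [-894, -899, -904, -909, -914]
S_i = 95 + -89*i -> [95, 6, -83, -172, -261]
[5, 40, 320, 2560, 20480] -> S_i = 5*8^i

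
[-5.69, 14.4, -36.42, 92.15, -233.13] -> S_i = -5.69*(-2.53)^i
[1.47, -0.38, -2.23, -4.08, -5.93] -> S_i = 1.47 + -1.85*i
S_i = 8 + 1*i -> [8, 9, 10, 11, 12]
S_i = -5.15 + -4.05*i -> [-5.15, -9.2, -13.25, -17.3, -21.35]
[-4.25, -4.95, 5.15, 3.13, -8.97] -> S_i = Random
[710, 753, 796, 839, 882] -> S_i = 710 + 43*i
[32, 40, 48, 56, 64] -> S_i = 32 + 8*i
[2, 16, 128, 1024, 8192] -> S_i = 2*8^i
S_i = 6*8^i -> [6, 48, 384, 3072, 24576]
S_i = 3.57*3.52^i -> [3.57, 12.57, 44.23, 155.7, 548.07]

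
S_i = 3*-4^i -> [3, -12, 48, -192, 768]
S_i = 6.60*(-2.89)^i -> [6.6, -19.07, 55.12, -159.31, 460.4]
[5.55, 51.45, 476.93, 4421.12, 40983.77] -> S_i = 5.55*9.27^i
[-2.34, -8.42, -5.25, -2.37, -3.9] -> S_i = Random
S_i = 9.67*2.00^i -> [9.67, 19.34, 38.68, 77.36, 154.72]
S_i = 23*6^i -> [23, 138, 828, 4968, 29808]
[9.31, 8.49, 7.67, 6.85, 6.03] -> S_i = 9.31 + -0.82*i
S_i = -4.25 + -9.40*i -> [-4.25, -13.65, -23.05, -32.45, -41.85]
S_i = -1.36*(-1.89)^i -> [-1.36, 2.57, -4.86, 9.18, -17.35]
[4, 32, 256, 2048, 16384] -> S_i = 4*8^i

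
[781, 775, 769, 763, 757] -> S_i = 781 + -6*i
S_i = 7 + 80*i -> [7, 87, 167, 247, 327]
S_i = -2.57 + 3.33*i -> [-2.57, 0.76, 4.09, 7.42, 10.75]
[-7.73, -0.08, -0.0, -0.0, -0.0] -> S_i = -7.73*0.01^i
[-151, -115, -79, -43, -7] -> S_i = -151 + 36*i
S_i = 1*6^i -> [1, 6, 36, 216, 1296]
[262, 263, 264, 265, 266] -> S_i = 262 + 1*i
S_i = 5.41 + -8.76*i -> [5.41, -3.35, -12.11, -20.87, -29.63]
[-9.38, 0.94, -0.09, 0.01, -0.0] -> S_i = -9.38*(-0.10)^i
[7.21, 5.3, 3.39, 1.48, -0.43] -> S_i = 7.21 + -1.91*i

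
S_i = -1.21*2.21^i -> [-1.21, -2.67, -5.91, -13.06, -28.86]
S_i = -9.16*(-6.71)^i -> [-9.16, 61.46, -412.42, 2767.34, -18568.87]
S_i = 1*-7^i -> [1, -7, 49, -343, 2401]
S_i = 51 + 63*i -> [51, 114, 177, 240, 303]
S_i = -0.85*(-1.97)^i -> [-0.85, 1.67, -3.3, 6.5, -12.8]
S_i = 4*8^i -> [4, 32, 256, 2048, 16384]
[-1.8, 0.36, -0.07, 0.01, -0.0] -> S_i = -1.80*(-0.20)^i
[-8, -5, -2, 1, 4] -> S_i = -8 + 3*i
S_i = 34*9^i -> [34, 306, 2754, 24786, 223074]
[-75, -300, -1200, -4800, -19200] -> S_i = -75*4^i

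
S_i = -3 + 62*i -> [-3, 59, 121, 183, 245]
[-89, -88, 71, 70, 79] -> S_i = Random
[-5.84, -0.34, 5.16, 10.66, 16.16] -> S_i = -5.84 + 5.50*i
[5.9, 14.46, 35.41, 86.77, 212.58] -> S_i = 5.90*2.45^i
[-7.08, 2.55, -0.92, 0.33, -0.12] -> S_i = -7.08*(-0.36)^i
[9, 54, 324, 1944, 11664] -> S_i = 9*6^i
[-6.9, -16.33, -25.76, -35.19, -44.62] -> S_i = -6.90 + -9.43*i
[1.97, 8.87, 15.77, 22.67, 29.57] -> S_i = 1.97 + 6.90*i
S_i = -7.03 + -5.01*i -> [-7.03, -12.04, -17.05, -22.06, -27.07]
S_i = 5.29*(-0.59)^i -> [5.29, -3.12, 1.84, -1.09, 0.64]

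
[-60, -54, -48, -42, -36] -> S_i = -60 + 6*i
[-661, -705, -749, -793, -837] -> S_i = -661 + -44*i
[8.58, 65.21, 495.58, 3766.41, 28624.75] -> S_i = 8.58*7.60^i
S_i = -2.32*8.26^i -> [-2.32, -19.16, -158.29, -1307.46, -10799.61]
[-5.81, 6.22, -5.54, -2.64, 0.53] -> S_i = Random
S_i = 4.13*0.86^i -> [4.13, 3.55, 3.05, 2.63, 2.26]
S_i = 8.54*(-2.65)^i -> [8.54, -22.63, 59.97, -158.93, 421.15]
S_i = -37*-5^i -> [-37, 185, -925, 4625, -23125]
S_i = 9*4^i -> [9, 36, 144, 576, 2304]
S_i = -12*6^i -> [-12, -72, -432, -2592, -15552]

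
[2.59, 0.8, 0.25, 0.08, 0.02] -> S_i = 2.59*0.31^i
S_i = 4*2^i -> [4, 8, 16, 32, 64]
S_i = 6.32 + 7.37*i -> [6.32, 13.69, 21.06, 28.43, 35.8]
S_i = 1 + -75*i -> [1, -74, -149, -224, -299]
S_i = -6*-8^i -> [-6, 48, -384, 3072, -24576]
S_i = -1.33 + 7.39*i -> [-1.33, 6.06, 13.45, 20.84, 28.23]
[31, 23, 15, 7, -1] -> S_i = 31 + -8*i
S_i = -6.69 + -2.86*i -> [-6.69, -9.55, -12.41, -15.27, -18.13]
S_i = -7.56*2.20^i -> [-7.56, -16.63, -36.59, -80.5, -177.1]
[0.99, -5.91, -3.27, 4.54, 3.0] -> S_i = Random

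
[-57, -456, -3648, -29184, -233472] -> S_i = -57*8^i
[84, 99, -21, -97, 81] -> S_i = Random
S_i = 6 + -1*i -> [6, 5, 4, 3, 2]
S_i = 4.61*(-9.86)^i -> [4.61, -45.45, 448.18, -4419.08, 43572.11]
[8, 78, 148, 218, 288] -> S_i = 8 + 70*i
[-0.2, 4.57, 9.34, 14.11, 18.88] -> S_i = -0.20 + 4.77*i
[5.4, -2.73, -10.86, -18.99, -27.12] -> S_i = 5.40 + -8.13*i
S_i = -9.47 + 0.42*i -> [-9.47, -9.05, -8.63, -8.21, -7.79]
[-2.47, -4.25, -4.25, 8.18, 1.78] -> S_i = Random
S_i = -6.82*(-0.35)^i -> [-6.82, 2.39, -0.84, 0.29, -0.1]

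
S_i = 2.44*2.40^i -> [2.44, 5.86, 14.05, 33.73, 80.95]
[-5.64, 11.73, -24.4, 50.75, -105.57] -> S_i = -5.64*(-2.08)^i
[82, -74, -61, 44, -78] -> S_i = Random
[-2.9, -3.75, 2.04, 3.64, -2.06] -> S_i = Random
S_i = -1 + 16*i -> [-1, 15, 31, 47, 63]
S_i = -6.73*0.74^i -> [-6.73, -4.98, -3.69, -2.73, -2.02]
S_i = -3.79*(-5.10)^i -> [-3.79, 19.33, -98.58, 502.75, -2564.01]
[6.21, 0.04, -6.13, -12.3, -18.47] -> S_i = 6.21 + -6.17*i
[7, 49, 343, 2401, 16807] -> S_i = 7*7^i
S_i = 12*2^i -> [12, 24, 48, 96, 192]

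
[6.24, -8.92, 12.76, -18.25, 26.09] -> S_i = 6.24*(-1.43)^i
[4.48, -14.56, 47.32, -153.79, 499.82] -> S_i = 4.48*(-3.25)^i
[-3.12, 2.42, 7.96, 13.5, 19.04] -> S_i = -3.12 + 5.54*i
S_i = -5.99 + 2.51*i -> [-5.99, -3.48, -0.97, 1.54, 4.05]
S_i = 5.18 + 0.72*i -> [5.18, 5.9, 6.62, 7.34, 8.06]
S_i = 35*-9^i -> [35, -315, 2835, -25515, 229635]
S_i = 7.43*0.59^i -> [7.43, 4.38, 2.59, 1.53, 0.9]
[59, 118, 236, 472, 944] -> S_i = 59*2^i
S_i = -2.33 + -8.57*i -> [-2.33, -10.9, -19.47, -28.04, -36.61]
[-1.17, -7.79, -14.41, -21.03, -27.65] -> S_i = -1.17 + -6.62*i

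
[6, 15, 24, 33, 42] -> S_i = 6 + 9*i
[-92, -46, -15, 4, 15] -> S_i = Random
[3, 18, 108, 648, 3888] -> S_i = 3*6^i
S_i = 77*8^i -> [77, 616, 4928, 39424, 315392]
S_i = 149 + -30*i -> [149, 119, 89, 59, 29]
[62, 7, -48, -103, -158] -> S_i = 62 + -55*i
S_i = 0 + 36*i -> [0, 36, 72, 108, 144]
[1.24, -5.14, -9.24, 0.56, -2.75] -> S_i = Random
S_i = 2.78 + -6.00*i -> [2.78, -3.22, -9.22, -15.22, -21.22]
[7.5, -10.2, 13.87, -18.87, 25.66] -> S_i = 7.50*(-1.36)^i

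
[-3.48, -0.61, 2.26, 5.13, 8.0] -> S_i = -3.48 + 2.87*i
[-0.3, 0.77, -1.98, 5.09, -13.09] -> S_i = -0.30*(-2.57)^i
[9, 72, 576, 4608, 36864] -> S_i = 9*8^i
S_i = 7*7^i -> [7, 49, 343, 2401, 16807]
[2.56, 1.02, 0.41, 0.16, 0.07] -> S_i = 2.56*0.40^i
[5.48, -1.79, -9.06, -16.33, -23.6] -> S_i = 5.48 + -7.27*i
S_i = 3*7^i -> [3, 21, 147, 1029, 7203]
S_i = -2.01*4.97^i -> [-2.01, -9.99, -49.65, -246.75, -1226.37]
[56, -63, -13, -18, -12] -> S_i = Random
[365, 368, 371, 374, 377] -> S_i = 365 + 3*i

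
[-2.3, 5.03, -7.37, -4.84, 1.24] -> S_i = Random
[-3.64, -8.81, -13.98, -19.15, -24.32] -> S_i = -3.64 + -5.17*i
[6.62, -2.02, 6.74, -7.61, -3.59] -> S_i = Random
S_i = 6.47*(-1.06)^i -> [6.47, -6.86, 7.27, -7.71, 8.17]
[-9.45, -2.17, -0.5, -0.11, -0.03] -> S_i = -9.45*0.23^i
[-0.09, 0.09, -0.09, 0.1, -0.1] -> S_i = -0.09*(-1.02)^i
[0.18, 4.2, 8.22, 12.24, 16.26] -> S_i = 0.18 + 4.02*i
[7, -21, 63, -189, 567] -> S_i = 7*-3^i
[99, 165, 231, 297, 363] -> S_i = 99 + 66*i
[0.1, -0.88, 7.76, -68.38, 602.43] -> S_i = 0.10*(-8.81)^i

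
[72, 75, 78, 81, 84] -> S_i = 72 + 3*i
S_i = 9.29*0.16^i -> [9.29, 1.49, 0.24, 0.04, 0.01]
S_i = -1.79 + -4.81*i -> [-1.79, -6.6, -11.41, -16.22, -21.03]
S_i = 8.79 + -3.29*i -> [8.79, 5.5, 2.21, -1.08, -4.37]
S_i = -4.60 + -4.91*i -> [-4.6, -9.51, -14.42, -19.33, -24.24]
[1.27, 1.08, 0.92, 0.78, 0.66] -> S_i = 1.27*0.85^i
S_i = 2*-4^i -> [2, -8, 32, -128, 512]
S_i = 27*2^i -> [27, 54, 108, 216, 432]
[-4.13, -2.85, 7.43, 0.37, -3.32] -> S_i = Random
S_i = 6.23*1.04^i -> [6.23, 6.48, 6.74, 7.01, 7.29]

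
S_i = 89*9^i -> [89, 801, 7209, 64881, 583929]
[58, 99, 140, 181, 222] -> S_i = 58 + 41*i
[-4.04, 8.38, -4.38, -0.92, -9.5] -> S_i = Random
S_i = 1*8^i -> [1, 8, 64, 512, 4096]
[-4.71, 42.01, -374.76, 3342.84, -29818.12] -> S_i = -4.71*(-8.92)^i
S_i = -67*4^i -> [-67, -268, -1072, -4288, -17152]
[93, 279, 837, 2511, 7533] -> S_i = 93*3^i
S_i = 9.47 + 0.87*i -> [9.47, 10.34, 11.21, 12.08, 12.95]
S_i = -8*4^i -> [-8, -32, -128, -512, -2048]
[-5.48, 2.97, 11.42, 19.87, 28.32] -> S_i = -5.48 + 8.45*i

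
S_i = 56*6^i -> [56, 336, 2016, 12096, 72576]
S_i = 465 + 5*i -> [465, 470, 475, 480, 485]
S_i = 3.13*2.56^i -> [3.13, 8.01, 20.51, 52.51, 134.43]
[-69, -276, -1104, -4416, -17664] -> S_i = -69*4^i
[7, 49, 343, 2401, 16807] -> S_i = 7*7^i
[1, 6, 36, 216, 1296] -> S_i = 1*6^i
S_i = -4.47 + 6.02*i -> [-4.47, 1.55, 7.57, 13.59, 19.61]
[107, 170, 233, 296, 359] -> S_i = 107 + 63*i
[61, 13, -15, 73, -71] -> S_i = Random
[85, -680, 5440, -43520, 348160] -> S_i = 85*-8^i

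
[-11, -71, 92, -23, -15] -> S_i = Random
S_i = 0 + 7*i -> [0, 7, 14, 21, 28]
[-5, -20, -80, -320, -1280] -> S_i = -5*4^i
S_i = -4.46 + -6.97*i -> [-4.46, -11.43, -18.4, -25.37, -32.34]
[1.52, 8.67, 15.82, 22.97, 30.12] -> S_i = 1.52 + 7.15*i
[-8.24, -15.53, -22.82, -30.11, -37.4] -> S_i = -8.24 + -7.29*i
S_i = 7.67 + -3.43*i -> [7.67, 4.24, 0.81, -2.62, -6.05]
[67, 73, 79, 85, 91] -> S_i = 67 + 6*i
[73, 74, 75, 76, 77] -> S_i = 73 + 1*i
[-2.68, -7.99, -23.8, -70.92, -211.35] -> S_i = -2.68*2.98^i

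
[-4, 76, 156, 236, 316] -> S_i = -4 + 80*i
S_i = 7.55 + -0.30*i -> [7.55, 7.25, 6.95, 6.65, 6.35]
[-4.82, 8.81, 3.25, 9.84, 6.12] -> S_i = Random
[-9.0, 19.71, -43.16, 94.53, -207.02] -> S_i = -9.00*(-2.19)^i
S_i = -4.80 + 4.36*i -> [-4.8, -0.44, 3.92, 8.28, 12.64]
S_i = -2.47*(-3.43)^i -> [-2.47, 8.47, -29.06, 99.67, -341.88]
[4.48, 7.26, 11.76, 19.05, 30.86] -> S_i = 4.48*1.62^i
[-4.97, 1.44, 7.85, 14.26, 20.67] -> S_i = -4.97 + 6.41*i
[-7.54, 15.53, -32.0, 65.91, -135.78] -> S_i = -7.54*(-2.06)^i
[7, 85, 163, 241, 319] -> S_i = 7 + 78*i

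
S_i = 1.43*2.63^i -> [1.43, 3.76, 9.89, 26.01, 68.42]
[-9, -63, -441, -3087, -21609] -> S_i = -9*7^i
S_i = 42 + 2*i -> [42, 44, 46, 48, 50]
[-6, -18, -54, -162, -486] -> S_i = -6*3^i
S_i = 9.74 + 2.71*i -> [9.74, 12.45, 15.16, 17.87, 20.58]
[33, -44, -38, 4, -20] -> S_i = Random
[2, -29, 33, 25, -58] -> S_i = Random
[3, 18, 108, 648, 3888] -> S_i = 3*6^i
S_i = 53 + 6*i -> [53, 59, 65, 71, 77]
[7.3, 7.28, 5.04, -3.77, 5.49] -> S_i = Random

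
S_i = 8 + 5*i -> [8, 13, 18, 23, 28]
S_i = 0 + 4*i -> [0, 4, 8, 12, 16]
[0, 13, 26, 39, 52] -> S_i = 0 + 13*i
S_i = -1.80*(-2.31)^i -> [-1.8, 4.16, -9.6, 22.19, -51.25]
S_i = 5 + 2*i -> [5, 7, 9, 11, 13]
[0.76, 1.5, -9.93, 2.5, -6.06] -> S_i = Random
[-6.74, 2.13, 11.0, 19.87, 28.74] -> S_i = -6.74 + 8.87*i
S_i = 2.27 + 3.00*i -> [2.27, 5.27, 8.27, 11.27, 14.27]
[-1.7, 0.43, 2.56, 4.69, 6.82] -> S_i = -1.70 + 2.13*i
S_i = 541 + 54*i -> [541, 595, 649, 703, 757]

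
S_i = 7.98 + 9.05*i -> [7.98, 17.03, 26.08, 35.13, 44.18]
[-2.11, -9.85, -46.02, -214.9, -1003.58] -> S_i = -2.11*4.67^i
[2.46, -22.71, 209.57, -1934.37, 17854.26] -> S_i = 2.46*(-9.23)^i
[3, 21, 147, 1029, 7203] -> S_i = 3*7^i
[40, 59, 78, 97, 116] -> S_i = 40 + 19*i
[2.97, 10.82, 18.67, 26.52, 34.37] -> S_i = 2.97 + 7.85*i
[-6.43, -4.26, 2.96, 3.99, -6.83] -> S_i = Random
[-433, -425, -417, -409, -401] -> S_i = -433 + 8*i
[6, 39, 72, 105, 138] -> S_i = 6 + 33*i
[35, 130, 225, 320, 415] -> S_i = 35 + 95*i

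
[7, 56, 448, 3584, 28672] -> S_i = 7*8^i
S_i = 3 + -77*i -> [3, -74, -151, -228, -305]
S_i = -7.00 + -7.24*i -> [-7.0, -14.24, -21.48, -28.72, -35.96]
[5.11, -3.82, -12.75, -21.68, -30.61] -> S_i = 5.11 + -8.93*i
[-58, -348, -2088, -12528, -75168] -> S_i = -58*6^i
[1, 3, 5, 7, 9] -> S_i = 1 + 2*i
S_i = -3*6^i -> [-3, -18, -108, -648, -3888]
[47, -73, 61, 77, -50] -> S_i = Random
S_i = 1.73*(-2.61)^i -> [1.73, -4.52, 11.78, -30.76, 80.28]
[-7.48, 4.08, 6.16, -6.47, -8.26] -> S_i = Random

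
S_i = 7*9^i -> [7, 63, 567, 5103, 45927]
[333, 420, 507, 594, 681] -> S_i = 333 + 87*i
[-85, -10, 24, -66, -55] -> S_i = Random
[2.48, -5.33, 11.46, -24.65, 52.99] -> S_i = 2.48*(-2.15)^i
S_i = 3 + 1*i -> [3, 4, 5, 6, 7]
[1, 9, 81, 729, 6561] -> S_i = 1*9^i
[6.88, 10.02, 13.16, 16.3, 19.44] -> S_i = 6.88 + 3.14*i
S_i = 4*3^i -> [4, 12, 36, 108, 324]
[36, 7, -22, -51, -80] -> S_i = 36 + -29*i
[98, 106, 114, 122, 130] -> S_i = 98 + 8*i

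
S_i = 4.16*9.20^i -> [4.16, 38.27, 352.1, 3239.34, 29801.95]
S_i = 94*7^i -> [94, 658, 4606, 32242, 225694]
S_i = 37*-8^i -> [37, -296, 2368, -18944, 151552]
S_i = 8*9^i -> [8, 72, 648, 5832, 52488]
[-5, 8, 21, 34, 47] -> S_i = -5 + 13*i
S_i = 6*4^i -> [6, 24, 96, 384, 1536]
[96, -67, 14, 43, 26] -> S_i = Random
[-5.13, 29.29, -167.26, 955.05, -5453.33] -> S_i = -5.13*(-5.71)^i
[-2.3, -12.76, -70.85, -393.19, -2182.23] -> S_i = -2.30*5.55^i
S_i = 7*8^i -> [7, 56, 448, 3584, 28672]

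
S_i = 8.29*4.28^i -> [8.29, 35.48, 151.86, 649.96, 2781.82]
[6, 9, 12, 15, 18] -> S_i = 6 + 3*i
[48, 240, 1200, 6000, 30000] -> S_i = 48*5^i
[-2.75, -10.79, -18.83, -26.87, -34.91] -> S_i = -2.75 + -8.04*i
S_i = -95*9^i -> [-95, -855, -7695, -69255, -623295]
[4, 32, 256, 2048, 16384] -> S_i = 4*8^i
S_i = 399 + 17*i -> [399, 416, 433, 450, 467]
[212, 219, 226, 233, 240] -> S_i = 212 + 7*i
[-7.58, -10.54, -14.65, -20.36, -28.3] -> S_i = -7.58*1.39^i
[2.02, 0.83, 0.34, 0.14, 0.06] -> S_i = 2.02*0.41^i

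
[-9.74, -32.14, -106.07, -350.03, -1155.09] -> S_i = -9.74*3.30^i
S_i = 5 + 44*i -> [5, 49, 93, 137, 181]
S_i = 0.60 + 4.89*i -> [0.6, 5.49, 10.38, 15.27, 20.16]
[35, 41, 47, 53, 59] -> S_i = 35 + 6*i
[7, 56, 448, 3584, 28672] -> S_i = 7*8^i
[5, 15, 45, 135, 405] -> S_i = 5*3^i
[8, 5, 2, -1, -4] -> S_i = 8 + -3*i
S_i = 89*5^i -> [89, 445, 2225, 11125, 55625]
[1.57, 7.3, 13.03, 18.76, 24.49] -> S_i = 1.57 + 5.73*i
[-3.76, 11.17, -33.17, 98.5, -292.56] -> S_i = -3.76*(-2.97)^i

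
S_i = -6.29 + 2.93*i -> [-6.29, -3.36, -0.43, 2.5, 5.43]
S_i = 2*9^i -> [2, 18, 162, 1458, 13122]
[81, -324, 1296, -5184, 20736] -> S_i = 81*-4^i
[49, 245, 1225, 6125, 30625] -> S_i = 49*5^i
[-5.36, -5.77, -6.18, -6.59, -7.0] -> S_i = -5.36 + -0.41*i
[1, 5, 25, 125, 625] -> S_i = 1*5^i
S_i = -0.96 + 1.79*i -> [-0.96, 0.83, 2.62, 4.41, 6.2]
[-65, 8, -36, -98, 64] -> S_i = Random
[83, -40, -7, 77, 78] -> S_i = Random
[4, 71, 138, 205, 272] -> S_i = 4 + 67*i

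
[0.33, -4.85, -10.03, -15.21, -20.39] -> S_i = 0.33 + -5.18*i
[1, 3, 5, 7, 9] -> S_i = 1 + 2*i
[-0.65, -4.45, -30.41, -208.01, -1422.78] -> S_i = -0.65*6.84^i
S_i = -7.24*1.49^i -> [-7.24, -10.79, -16.07, -23.95, -35.68]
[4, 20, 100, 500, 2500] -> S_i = 4*5^i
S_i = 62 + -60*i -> [62, 2, -58, -118, -178]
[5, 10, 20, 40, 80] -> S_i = 5*2^i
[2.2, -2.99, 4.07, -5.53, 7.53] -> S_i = 2.20*(-1.36)^i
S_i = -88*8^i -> [-88, -704, -5632, -45056, -360448]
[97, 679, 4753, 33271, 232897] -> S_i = 97*7^i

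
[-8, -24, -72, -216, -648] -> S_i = -8*3^i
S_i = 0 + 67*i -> [0, 67, 134, 201, 268]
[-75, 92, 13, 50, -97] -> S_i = Random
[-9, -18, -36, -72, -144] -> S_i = -9*2^i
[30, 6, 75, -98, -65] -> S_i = Random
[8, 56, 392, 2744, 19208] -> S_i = 8*7^i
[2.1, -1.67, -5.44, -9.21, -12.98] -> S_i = 2.10 + -3.77*i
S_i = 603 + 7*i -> [603, 610, 617, 624, 631]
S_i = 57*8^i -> [57, 456, 3648, 29184, 233472]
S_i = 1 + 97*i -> [1, 98, 195, 292, 389]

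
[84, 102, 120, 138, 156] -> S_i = 84 + 18*i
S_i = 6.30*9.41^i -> [6.3, 59.28, 557.85, 5249.4, 49396.83]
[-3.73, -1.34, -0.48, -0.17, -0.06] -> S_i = -3.73*0.36^i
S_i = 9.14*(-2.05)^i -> [9.14, -18.74, 38.41, -78.74, 161.42]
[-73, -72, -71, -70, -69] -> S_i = -73 + 1*i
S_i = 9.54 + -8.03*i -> [9.54, 1.51, -6.52, -14.55, -22.58]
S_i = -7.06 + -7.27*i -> [-7.06, -14.33, -21.6, -28.87, -36.14]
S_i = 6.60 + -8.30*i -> [6.6, -1.7, -10.0, -18.3, -26.6]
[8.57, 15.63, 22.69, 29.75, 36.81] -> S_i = 8.57 + 7.06*i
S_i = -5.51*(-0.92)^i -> [-5.51, 5.07, -4.66, 4.29, -3.95]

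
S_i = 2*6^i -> [2, 12, 72, 432, 2592]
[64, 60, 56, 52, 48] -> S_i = 64 + -4*i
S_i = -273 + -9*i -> [-273, -282, -291, -300, -309]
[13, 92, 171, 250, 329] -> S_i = 13 + 79*i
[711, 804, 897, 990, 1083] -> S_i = 711 + 93*i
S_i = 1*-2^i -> [1, -2, 4, -8, 16]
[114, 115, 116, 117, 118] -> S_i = 114 + 1*i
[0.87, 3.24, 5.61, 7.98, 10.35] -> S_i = 0.87 + 2.37*i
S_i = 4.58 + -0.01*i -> [4.58, 4.57, 4.56, 4.55, 4.54]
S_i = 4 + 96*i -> [4, 100, 196, 292, 388]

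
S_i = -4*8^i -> [-4, -32, -256, -2048, -16384]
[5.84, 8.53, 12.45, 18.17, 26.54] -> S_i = 5.84*1.46^i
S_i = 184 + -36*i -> [184, 148, 112, 76, 40]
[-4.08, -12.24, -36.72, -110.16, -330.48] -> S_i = -4.08*3.00^i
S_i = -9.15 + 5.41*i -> [-9.15, -3.74, 1.67, 7.08, 12.49]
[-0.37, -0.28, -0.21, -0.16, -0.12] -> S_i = -0.37*0.75^i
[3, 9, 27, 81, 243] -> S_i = 3*3^i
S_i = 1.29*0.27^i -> [1.29, 0.35, 0.09, 0.03, 0.01]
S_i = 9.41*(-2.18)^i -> [9.41, -20.51, 44.72, -97.49, 212.53]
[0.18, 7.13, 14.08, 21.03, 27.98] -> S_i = 0.18 + 6.95*i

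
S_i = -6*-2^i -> [-6, 12, -24, 48, -96]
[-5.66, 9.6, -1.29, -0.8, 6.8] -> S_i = Random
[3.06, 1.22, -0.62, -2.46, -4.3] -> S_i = 3.06 + -1.84*i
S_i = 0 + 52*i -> [0, 52, 104, 156, 208]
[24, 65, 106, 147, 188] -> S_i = 24 + 41*i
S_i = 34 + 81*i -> [34, 115, 196, 277, 358]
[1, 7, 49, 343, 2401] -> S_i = 1*7^i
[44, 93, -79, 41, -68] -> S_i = Random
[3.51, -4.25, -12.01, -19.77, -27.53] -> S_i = 3.51 + -7.76*i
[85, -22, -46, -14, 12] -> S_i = Random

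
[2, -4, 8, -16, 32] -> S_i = 2*-2^i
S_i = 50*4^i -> [50, 200, 800, 3200, 12800]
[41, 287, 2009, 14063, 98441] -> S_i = 41*7^i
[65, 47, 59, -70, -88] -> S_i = Random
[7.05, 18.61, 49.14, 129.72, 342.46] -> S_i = 7.05*2.64^i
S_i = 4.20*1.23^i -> [4.2, 5.17, 6.35, 7.82, 9.61]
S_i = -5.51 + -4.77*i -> [-5.51, -10.28, -15.05, -19.82, -24.59]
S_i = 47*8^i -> [47, 376, 3008, 24064, 192512]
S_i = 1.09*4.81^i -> [1.09, 5.24, 25.22, 121.3, 583.45]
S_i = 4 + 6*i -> [4, 10, 16, 22, 28]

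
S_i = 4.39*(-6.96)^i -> [4.39, -30.55, 212.66, -1480.1, 10301.52]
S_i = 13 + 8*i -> [13, 21, 29, 37, 45]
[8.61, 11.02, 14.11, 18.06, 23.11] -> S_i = 8.61*1.28^i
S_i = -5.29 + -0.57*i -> [-5.29, -5.86, -6.43, -7.0, -7.57]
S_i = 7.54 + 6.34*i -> [7.54, 13.88, 20.22, 26.56, 32.9]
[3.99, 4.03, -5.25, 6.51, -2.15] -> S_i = Random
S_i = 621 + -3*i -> [621, 618, 615, 612, 609]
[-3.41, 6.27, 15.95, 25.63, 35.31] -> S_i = -3.41 + 9.68*i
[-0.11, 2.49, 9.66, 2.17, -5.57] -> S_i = Random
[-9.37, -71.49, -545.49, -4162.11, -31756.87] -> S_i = -9.37*7.63^i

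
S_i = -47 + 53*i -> [-47, 6, 59, 112, 165]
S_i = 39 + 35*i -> [39, 74, 109, 144, 179]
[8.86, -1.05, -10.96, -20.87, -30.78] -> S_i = 8.86 + -9.91*i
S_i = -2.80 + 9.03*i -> [-2.8, 6.23, 15.26, 24.29, 33.32]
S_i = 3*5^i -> [3, 15, 75, 375, 1875]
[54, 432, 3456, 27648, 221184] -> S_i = 54*8^i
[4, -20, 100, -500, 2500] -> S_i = 4*-5^i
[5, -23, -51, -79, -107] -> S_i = 5 + -28*i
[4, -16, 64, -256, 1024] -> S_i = 4*-4^i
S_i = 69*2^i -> [69, 138, 276, 552, 1104]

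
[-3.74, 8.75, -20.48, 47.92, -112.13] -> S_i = -3.74*(-2.34)^i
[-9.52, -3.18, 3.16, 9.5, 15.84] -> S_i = -9.52 + 6.34*i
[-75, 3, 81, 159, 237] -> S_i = -75 + 78*i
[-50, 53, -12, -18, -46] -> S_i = Random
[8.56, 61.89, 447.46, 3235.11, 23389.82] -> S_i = 8.56*7.23^i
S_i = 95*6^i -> [95, 570, 3420, 20520, 123120]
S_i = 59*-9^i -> [59, -531, 4779, -43011, 387099]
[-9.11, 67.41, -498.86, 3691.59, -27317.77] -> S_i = -9.11*(-7.40)^i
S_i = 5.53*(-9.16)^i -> [5.53, -50.65, 464.0, -4250.22, 38932.03]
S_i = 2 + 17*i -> [2, 19, 36, 53, 70]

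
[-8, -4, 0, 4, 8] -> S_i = -8 + 4*i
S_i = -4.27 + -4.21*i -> [-4.27, -8.48, -12.69, -16.9, -21.11]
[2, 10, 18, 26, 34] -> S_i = 2 + 8*i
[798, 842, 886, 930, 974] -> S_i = 798 + 44*i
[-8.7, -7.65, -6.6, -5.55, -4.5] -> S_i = -8.70 + 1.05*i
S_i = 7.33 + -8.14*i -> [7.33, -0.81, -8.95, -17.09, -25.23]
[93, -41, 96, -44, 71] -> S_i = Random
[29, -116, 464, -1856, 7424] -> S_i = 29*-4^i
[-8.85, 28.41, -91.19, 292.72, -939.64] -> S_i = -8.85*(-3.21)^i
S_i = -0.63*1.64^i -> [-0.63, -1.03, -1.69, -2.78, -4.56]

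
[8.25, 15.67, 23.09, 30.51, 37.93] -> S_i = 8.25 + 7.42*i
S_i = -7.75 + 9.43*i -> [-7.75, 1.68, 11.11, 20.54, 29.97]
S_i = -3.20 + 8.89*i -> [-3.2, 5.69, 14.58, 23.47, 32.36]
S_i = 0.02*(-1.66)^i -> [0.02, -0.03, 0.06, -0.09, 0.15]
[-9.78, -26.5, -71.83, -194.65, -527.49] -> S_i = -9.78*2.71^i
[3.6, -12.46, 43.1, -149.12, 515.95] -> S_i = 3.60*(-3.46)^i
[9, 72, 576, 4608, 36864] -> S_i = 9*8^i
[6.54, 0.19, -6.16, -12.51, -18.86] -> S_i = 6.54 + -6.35*i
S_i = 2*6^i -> [2, 12, 72, 432, 2592]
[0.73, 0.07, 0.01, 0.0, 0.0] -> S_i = 0.73*0.09^i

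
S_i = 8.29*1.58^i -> [8.29, 13.1, 20.7, 32.7, 51.66]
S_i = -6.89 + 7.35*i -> [-6.89, 0.46, 7.81, 15.16, 22.51]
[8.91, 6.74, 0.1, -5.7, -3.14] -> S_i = Random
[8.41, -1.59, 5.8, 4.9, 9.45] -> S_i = Random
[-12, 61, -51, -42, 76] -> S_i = Random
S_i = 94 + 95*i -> [94, 189, 284, 379, 474]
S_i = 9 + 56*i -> [9, 65, 121, 177, 233]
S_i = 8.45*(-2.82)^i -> [8.45, -23.83, 67.2, -189.5, 534.38]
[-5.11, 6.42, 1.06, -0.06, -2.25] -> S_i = Random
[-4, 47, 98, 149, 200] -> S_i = -4 + 51*i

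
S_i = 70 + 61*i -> [70, 131, 192, 253, 314]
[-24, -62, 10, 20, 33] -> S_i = Random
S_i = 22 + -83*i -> [22, -61, -144, -227, -310]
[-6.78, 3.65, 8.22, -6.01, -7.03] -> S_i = Random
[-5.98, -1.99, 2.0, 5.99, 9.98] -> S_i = -5.98 + 3.99*i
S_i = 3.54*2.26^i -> [3.54, 8.0, 18.08, 40.86, 92.35]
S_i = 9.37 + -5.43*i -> [9.37, 3.94, -1.49, -6.92, -12.35]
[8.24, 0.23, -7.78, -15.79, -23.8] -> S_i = 8.24 + -8.01*i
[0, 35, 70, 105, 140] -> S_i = 0 + 35*i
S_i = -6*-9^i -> [-6, 54, -486, 4374, -39366]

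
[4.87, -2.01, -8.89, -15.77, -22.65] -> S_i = 4.87 + -6.88*i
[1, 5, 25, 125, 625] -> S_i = 1*5^i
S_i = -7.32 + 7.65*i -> [-7.32, 0.33, 7.98, 15.63, 23.28]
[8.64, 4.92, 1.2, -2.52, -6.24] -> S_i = 8.64 + -3.72*i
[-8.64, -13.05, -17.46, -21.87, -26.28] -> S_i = -8.64 + -4.41*i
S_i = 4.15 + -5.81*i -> [4.15, -1.66, -7.47, -13.28, -19.09]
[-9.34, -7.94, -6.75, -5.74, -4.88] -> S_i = -9.34*0.85^i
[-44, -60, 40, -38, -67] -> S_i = Random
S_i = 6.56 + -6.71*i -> [6.56, -0.15, -6.86, -13.57, -20.28]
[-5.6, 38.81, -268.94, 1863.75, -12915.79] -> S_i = -5.60*(-6.93)^i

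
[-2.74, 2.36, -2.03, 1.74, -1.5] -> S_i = -2.74*(-0.86)^i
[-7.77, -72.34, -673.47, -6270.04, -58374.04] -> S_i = -7.77*9.31^i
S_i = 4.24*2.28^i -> [4.24, 9.67, 22.04, 50.25, 114.58]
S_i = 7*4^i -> [7, 28, 112, 448, 1792]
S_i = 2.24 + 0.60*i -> [2.24, 2.84, 3.44, 4.04, 4.64]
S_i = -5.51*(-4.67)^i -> [-5.51, 25.73, -120.17, 561.18, -2620.71]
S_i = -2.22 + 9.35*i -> [-2.22, 7.13, 16.48, 25.83, 35.18]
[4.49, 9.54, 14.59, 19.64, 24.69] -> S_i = 4.49 + 5.05*i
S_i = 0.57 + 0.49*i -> [0.57, 1.06, 1.55, 2.04, 2.53]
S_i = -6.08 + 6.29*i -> [-6.08, 0.21, 6.5, 12.79, 19.08]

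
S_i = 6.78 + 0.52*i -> [6.78, 7.3, 7.82, 8.34, 8.86]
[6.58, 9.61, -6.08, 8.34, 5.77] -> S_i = Random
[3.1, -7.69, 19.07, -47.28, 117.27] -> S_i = 3.10*(-2.48)^i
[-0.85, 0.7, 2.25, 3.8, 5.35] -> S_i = -0.85 + 1.55*i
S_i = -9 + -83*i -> [-9, -92, -175, -258, -341]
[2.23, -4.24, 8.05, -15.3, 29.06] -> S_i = 2.23*(-1.90)^i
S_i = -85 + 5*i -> [-85, -80, -75, -70, -65]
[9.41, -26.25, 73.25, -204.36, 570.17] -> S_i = 9.41*(-2.79)^i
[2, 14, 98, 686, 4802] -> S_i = 2*7^i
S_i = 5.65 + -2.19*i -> [5.65, 3.46, 1.27, -0.92, -3.11]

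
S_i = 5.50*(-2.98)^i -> [5.5, -16.39, 48.84, -145.55, 433.74]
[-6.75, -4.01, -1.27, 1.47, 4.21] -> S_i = -6.75 + 2.74*i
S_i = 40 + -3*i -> [40, 37, 34, 31, 28]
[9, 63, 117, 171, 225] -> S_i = 9 + 54*i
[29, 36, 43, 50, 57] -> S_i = 29 + 7*i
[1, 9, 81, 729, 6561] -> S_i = 1*9^i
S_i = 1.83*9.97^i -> [1.83, 18.25, 181.9, 1813.58, 18081.39]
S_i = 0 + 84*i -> [0, 84, 168, 252, 336]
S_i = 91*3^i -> [91, 273, 819, 2457, 7371]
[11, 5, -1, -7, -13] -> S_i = 11 + -6*i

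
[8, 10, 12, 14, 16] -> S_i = 8 + 2*i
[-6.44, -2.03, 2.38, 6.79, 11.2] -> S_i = -6.44 + 4.41*i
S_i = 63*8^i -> [63, 504, 4032, 32256, 258048]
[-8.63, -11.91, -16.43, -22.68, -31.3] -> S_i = -8.63*1.38^i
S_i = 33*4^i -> [33, 132, 528, 2112, 8448]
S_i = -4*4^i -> [-4, -16, -64, -256, -1024]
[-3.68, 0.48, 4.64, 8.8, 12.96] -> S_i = -3.68 + 4.16*i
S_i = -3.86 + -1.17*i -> [-3.86, -5.03, -6.2, -7.37, -8.54]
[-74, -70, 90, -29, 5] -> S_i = Random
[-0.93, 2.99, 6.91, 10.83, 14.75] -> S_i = -0.93 + 3.92*i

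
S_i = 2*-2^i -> [2, -4, 8, -16, 32]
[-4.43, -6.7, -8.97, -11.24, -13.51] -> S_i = -4.43 + -2.27*i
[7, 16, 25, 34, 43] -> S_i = 7 + 9*i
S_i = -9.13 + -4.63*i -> [-9.13, -13.76, -18.39, -23.02, -27.65]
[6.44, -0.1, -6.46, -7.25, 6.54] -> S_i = Random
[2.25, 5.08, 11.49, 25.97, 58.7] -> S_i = 2.25*2.26^i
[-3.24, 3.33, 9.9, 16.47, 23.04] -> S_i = -3.24 + 6.57*i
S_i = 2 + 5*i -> [2, 7, 12, 17, 22]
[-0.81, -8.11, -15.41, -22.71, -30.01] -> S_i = -0.81 + -7.30*i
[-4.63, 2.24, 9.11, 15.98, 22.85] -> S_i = -4.63 + 6.87*i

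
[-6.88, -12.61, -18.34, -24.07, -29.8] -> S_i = -6.88 + -5.73*i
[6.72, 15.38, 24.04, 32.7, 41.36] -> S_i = 6.72 + 8.66*i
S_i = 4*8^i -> [4, 32, 256, 2048, 16384]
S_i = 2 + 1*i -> [2, 3, 4, 5, 6]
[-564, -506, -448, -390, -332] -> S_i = -564 + 58*i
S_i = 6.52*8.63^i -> [6.52, 56.27, 485.59, 4190.64, 36165.19]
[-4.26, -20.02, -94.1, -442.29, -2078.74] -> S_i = -4.26*4.70^i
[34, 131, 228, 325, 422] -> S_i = 34 + 97*i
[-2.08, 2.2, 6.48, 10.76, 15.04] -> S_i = -2.08 + 4.28*i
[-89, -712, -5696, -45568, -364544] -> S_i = -89*8^i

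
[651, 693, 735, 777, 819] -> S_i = 651 + 42*i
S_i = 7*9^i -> [7, 63, 567, 5103, 45927]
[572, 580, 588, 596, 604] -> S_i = 572 + 8*i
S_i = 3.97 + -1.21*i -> [3.97, 2.76, 1.55, 0.34, -0.87]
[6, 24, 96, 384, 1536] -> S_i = 6*4^i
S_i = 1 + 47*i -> [1, 48, 95, 142, 189]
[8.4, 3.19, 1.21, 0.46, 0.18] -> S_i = 8.40*0.38^i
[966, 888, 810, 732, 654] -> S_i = 966 + -78*i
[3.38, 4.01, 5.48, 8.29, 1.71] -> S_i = Random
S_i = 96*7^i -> [96, 672, 4704, 32928, 230496]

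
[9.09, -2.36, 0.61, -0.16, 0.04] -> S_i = 9.09*(-0.26)^i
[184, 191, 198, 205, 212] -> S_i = 184 + 7*i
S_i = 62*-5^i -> [62, -310, 1550, -7750, 38750]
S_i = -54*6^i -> [-54, -324, -1944, -11664, -69984]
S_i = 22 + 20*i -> [22, 42, 62, 82, 102]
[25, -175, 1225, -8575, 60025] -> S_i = 25*-7^i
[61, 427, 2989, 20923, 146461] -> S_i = 61*7^i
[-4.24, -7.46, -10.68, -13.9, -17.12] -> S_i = -4.24 + -3.22*i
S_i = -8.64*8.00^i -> [-8.64, -69.12, -552.96, -4423.68, -35389.44]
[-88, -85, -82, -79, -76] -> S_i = -88 + 3*i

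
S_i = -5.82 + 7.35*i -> [-5.82, 1.53, 8.88, 16.23, 23.58]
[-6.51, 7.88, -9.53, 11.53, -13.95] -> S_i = -6.51*(-1.21)^i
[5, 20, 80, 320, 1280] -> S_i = 5*4^i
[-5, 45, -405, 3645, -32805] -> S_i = -5*-9^i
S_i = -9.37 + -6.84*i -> [-9.37, -16.21, -23.05, -29.89, -36.73]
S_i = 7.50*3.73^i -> [7.5, 27.98, 104.35, 389.21, 1451.77]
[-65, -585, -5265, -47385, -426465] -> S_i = -65*9^i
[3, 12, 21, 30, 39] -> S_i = 3 + 9*i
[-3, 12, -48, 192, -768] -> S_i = -3*-4^i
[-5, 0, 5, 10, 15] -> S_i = -5 + 5*i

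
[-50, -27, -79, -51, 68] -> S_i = Random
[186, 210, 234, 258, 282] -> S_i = 186 + 24*i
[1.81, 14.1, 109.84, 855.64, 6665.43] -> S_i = 1.81*7.79^i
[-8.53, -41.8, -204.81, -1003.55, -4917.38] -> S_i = -8.53*4.90^i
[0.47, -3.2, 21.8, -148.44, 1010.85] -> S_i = 0.47*(-6.81)^i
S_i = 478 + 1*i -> [478, 479, 480, 481, 482]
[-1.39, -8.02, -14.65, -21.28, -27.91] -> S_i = -1.39 + -6.63*i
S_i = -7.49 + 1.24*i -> [-7.49, -6.25, -5.01, -3.77, -2.53]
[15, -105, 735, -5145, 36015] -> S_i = 15*-7^i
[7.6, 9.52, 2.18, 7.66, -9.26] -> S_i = Random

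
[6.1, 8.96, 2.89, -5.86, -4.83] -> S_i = Random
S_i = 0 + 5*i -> [0, 5, 10, 15, 20]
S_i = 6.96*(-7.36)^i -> [6.96, -51.23, 377.02, -2774.87, 20423.05]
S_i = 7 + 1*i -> [7, 8, 9, 10, 11]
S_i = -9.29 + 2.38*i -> [-9.29, -6.91, -4.53, -2.15, 0.23]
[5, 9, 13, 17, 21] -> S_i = 5 + 4*i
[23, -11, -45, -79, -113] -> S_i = 23 + -34*i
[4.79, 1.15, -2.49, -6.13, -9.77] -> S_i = 4.79 + -3.64*i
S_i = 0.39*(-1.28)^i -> [0.39, -0.5, 0.64, -0.82, 1.05]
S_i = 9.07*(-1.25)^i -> [9.07, -11.34, 14.17, -17.71, 22.14]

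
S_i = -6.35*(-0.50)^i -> [-6.35, 3.18, -1.59, 0.79, -0.4]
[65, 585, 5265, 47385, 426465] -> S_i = 65*9^i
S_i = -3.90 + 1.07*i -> [-3.9, -2.83, -1.76, -0.69, 0.38]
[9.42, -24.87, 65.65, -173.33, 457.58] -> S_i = 9.42*(-2.64)^i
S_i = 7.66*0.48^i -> [7.66, 3.68, 1.76, 0.85, 0.41]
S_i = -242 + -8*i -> [-242, -250, -258, -266, -274]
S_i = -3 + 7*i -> [-3, 4, 11, 18, 25]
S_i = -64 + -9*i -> [-64, -73, -82, -91, -100]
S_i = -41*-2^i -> [-41, 82, -164, 328, -656]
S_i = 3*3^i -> [3, 9, 27, 81, 243]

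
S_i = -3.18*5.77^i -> [-3.18, -18.35, -105.87, -610.88, -3524.77]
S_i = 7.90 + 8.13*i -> [7.9, 16.03, 24.16, 32.29, 40.42]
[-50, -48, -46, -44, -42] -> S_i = -50 + 2*i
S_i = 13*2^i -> [13, 26, 52, 104, 208]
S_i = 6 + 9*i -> [6, 15, 24, 33, 42]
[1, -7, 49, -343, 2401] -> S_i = 1*-7^i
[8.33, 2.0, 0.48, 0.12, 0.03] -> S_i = 8.33*0.24^i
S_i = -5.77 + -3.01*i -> [-5.77, -8.78, -11.79, -14.8, -17.81]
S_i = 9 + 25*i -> [9, 34, 59, 84, 109]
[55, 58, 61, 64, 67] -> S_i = 55 + 3*i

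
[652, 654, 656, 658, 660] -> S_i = 652 + 2*i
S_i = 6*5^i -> [6, 30, 150, 750, 3750]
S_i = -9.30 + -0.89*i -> [-9.3, -10.19, -11.08, -11.97, -12.86]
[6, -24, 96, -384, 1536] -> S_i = 6*-4^i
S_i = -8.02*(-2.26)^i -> [-8.02, 18.13, -40.96, 92.58, -209.22]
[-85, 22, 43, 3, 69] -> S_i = Random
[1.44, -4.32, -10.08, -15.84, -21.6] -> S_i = 1.44 + -5.76*i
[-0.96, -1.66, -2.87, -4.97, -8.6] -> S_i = -0.96*1.73^i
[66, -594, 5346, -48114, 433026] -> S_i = 66*-9^i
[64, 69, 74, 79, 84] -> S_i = 64 + 5*i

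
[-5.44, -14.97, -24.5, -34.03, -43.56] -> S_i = -5.44 + -9.53*i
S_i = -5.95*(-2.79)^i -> [-5.95, 16.6, -46.32, 129.22, -360.52]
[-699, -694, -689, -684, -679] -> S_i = -699 + 5*i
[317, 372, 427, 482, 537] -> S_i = 317 + 55*i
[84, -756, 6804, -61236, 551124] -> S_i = 84*-9^i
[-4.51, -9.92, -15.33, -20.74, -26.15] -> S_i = -4.51 + -5.41*i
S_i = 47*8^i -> [47, 376, 3008, 24064, 192512]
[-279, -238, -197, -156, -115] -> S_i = -279 + 41*i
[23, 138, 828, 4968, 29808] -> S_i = 23*6^i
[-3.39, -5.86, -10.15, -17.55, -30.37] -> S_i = -3.39*1.73^i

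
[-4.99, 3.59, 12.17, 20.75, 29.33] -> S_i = -4.99 + 8.58*i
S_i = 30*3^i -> [30, 90, 270, 810, 2430]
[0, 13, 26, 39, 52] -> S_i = 0 + 13*i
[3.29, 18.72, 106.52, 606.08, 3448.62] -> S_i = 3.29*5.69^i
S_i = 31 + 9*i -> [31, 40, 49, 58, 67]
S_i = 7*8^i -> [7, 56, 448, 3584, 28672]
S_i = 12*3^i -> [12, 36, 108, 324, 972]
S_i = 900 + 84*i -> [900, 984, 1068, 1152, 1236]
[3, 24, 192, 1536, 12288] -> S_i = 3*8^i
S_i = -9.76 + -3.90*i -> [-9.76, -13.66, -17.56, -21.46, -25.36]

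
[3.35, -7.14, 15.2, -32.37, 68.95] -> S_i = 3.35*(-2.13)^i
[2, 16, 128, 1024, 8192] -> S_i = 2*8^i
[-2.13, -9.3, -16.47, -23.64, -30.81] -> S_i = -2.13 + -7.17*i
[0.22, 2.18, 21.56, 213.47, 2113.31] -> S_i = 0.22*9.90^i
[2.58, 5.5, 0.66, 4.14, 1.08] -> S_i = Random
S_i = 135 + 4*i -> [135, 139, 143, 147, 151]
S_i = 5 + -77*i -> [5, -72, -149, -226, -303]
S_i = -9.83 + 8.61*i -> [-9.83, -1.22, 7.39, 16.0, 24.61]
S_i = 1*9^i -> [1, 9, 81, 729, 6561]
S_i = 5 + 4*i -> [5, 9, 13, 17, 21]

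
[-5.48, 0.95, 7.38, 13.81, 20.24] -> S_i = -5.48 + 6.43*i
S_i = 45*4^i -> [45, 180, 720, 2880, 11520]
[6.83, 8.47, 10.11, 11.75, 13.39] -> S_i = 6.83 + 1.64*i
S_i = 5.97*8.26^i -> [5.97, 49.31, 407.32, 3364.45, 27790.38]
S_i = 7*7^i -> [7, 49, 343, 2401, 16807]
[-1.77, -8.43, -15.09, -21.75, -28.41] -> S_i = -1.77 + -6.66*i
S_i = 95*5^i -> [95, 475, 2375, 11875, 59375]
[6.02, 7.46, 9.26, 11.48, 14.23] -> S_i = 6.02*1.24^i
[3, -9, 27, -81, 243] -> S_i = 3*-3^i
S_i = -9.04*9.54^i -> [-9.04, -86.24, -822.74, -7848.99, -74879.33]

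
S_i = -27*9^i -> [-27, -243, -2187, -19683, -177147]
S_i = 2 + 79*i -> [2, 81, 160, 239, 318]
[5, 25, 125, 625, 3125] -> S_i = 5*5^i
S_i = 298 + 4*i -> [298, 302, 306, 310, 314]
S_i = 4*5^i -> [4, 20, 100, 500, 2500]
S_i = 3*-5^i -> [3, -15, 75, -375, 1875]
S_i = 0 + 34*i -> [0, 34, 68, 102, 136]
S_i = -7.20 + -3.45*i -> [-7.2, -10.65, -14.1, -17.55, -21.0]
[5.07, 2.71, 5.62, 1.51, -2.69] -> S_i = Random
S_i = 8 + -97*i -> [8, -89, -186, -283, -380]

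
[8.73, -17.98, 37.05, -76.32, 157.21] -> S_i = 8.73*(-2.06)^i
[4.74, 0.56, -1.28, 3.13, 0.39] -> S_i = Random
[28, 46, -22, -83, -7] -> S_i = Random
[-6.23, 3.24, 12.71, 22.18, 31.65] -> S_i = -6.23 + 9.47*i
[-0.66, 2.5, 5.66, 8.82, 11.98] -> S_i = -0.66 + 3.16*i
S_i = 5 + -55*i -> [5, -50, -105, -160, -215]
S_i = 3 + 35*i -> [3, 38, 73, 108, 143]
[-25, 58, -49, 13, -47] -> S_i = Random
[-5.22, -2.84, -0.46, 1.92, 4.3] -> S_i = -5.22 + 2.38*i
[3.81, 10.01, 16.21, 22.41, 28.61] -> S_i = 3.81 + 6.20*i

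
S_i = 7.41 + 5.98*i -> [7.41, 13.39, 19.37, 25.35, 31.33]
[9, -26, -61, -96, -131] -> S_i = 9 + -35*i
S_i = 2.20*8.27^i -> [2.2, 18.19, 150.46, 1244.34, 10290.7]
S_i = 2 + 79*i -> [2, 81, 160, 239, 318]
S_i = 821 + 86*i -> [821, 907, 993, 1079, 1165]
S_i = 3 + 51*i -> [3, 54, 105, 156, 207]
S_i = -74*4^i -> [-74, -296, -1184, -4736, -18944]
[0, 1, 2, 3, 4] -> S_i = 0 + 1*i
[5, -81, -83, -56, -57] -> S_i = Random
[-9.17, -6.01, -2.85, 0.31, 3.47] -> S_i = -9.17 + 3.16*i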